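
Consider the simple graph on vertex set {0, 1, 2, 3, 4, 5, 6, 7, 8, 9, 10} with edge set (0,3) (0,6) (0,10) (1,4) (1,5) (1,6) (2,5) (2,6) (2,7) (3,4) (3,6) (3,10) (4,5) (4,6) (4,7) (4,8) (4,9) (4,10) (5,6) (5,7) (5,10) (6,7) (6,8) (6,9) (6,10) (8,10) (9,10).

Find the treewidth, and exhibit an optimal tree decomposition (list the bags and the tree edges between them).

Treewidth 3.
One optimal decomposition is:
Bags: B1 = {3, 4, 6, 10}  B2 = {4, 6, 9, 10}  B3 = {4, 6, 8, 10}  B4 = {4, 5, 6, 10}  B5 = {0, 3, 6, 10}  B6 = {4, 5, 6, 7}  B7 = {2, 5, 6, 7}  B8 = {1, 4, 5, 6}
Tree: B1–B2, B2–B3, B2–B4, B1–B5, B4–B6, B6–B7, B4–B8

Every bag has size at most 4, so the width is 4 − 1 = 3 and tw(G) ≤ 3. Conversely, {0, 3, 6, 10} is a clique of size 4, and the vertices of any clique must share a bag in every tree decomposition; so some bag has ≥ 4 vertices and tw(G) ≥ 3. Hence tw(G) = 3 exactly.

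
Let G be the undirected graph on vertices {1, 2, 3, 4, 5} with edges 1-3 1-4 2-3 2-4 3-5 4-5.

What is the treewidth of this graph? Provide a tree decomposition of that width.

The largest bag has 3 vertices, giving width 2; this decomposition certifies tw(G) ≤ 2. Since 1–3–2–4–1 is a cycle in G, G is not acyclic. Forests are exactly the graphs of treewidth ≤ 1, so tw(G) ≥ 2. Combining the bounds, tw(G) = 2.

Treewidth 2.
One optimal decomposition is:
Bags: B1 = {1, 3, 4}  B2 = {2, 3, 4}  B3 = {3, 4, 5}
Tree: B1–B2, B2–B3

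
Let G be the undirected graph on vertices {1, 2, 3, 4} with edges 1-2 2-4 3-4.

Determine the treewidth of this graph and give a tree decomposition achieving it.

Treewidth 1.
One such decomposition:
Bags: B1 = {1, 2}  B2 = {2, 4}  B3 = {3, 4}
Tree: B1–B2, B2–B3

Every bag has size at most 2, so the width is 2 − 1 = 1 and tw(G) ≤ 1. Since G has at least one edge (e.g. 1–2), it is not an edgeless graph, so tw(G) ≥ 1. Therefore the treewidth is 1.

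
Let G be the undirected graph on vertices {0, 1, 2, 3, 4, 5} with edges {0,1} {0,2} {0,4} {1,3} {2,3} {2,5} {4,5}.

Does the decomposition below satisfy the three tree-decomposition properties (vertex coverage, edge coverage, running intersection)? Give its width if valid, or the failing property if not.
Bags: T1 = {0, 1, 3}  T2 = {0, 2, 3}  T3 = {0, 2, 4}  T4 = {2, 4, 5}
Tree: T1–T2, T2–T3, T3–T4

Checking the three conditions: (i) the bags cover all of {0, 1, 2, 3, 4, 5}; (ii) for each edge, some bag contains both endpoints; (iii) the bags containing any fixed vertex form a subtree. All hold, so the decomposition is valid with width 3 − 1 = 2.

Yes; width 2.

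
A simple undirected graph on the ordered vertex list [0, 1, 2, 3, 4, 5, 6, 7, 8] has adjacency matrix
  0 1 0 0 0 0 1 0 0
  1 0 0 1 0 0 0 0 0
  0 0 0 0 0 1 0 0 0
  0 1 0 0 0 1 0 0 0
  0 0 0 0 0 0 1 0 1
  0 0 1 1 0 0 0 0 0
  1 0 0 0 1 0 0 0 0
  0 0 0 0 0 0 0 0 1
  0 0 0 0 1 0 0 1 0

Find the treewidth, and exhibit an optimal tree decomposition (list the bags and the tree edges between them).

Treewidth 1.
One optimal decomposition is:
Bags: B1 = {2, 5}  B2 = {3, 5}  B3 = {1, 3}  B4 = {0, 1}  B5 = {0, 6}  B6 = {4, 6}  B7 = {4, 8}  B8 = {7, 8}
Tree: B1–B2, B2–B3, B3–B4, B4–B5, B5–B6, B6–B7, B7–B8

Each bag holds 2 vertices, so the decomposition has width 1, which upper-bounds the treewidth. G has an edge, so its treewidth is at least 1. The upper and lower bounds meet at 1, so that is the treewidth.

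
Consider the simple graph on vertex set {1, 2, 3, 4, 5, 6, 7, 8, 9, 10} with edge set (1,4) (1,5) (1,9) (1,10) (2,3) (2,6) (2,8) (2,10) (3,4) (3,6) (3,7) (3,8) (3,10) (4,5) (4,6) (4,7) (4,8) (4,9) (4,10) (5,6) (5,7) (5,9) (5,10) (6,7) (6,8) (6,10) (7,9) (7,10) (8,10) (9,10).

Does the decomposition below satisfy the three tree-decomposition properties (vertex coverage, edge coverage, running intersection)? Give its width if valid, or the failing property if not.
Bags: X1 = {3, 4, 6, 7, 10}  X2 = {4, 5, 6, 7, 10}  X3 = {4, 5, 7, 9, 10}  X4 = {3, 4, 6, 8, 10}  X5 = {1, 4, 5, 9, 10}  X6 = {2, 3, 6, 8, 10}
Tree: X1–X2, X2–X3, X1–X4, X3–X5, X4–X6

Every vertex of G appears in some bag (union = {1, 2, 3, 4, 5, 6, 7, 8, 9, 10}); every edge is covered by a bag; and for each vertex v the set of bags containing v is connected in the bag tree. The decomposition is therefore valid. The largest bag has 5 vertices, so the width is 4.

Yes; width 4.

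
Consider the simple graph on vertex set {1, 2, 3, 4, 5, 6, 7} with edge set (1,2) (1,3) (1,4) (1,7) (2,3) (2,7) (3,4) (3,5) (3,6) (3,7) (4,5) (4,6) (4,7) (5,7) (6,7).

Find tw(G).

3

A width-3 tree decomposition is:
Bags: B1 = {3, 4, 6, 7}  B2 = {1, 3, 4, 7}  B3 = {3, 4, 5, 7}  B4 = {1, 2, 3, 7}
Tree: B1–B2, B1–B3, B2–B4
Every bag has size at most 4, so the width is 4 − 1 = 3 and tw(G) ≤ 3. On the other hand G contains the 4-clique {1, 2, 3, 7}. A clique must lie in a single bag of any decomposition, so no decomposition can have width below 3. Hence tw(G) = 3 exactly.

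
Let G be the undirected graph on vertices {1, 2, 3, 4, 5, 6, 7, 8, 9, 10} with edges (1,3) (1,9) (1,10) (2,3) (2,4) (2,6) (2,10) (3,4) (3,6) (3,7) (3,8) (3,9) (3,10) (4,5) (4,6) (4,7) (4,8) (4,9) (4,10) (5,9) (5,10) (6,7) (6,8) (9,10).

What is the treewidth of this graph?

A width-3 tree decomposition is:
Bags: B1 = {2, 3, 4, 10}  B2 = {3, 4, 9, 10}  B3 = {2, 3, 4, 6}  B4 = {1, 3, 9, 10}  B5 = {4, 5, 9, 10}  B6 = {3, 4, 6, 8}  B7 = {3, 4, 6, 7}
Tree: B1–B2, B1–B3, B2–B4, B2–B5, B3–B6, B6–B7
Every bag has size at most 4, so the width is 4 − 1 = 3 and tw(G) ≤ 3. For the lower bound, the 4 vertices {1, 3, 9, 10} are pairwise adjacent, and any tree decomposition puts a clique entirely inside one bag — forcing width ≥ 3. The upper and lower bounds meet at 3, so that is the treewidth.

3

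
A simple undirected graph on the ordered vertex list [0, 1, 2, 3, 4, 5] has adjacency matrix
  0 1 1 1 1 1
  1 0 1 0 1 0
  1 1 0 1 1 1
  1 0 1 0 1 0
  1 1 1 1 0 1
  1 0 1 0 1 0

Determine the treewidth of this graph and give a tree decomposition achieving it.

Treewidth 3.
One optimal decomposition is:
Bags: B1 = {0, 2, 4, 5}  B2 = {0, 1, 2, 4}  B3 = {0, 2, 3, 4}
Tree: B1–B2, B1–B3

Every bag has size at most 4, so the width is 4 − 1 = 3 and tw(G) ≤ 3. Conversely, {0, 1, 2, 4} is a clique of size 4, and the vertices of any clique must share a bag in every tree decomposition; so some bag has ≥ 4 vertices and tw(G) ≥ 3. Hence tw(G) = 3 exactly.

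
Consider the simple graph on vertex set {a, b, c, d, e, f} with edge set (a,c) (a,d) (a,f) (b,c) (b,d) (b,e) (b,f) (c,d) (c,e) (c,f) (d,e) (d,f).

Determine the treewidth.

3

A width-3 tree decomposition is:
Bags: B1 = {b, c, d, f}  B2 = {a, c, d, f}  B3 = {b, c, d, e}
Tree: B1–B2, B1–B3
The largest bag has 4 vertices, giving width 3; this decomposition certifies tw(G) ≤ 3. For the lower bound, the 4 vertices {b, c, d, e} are pairwise adjacent, and any tree decomposition puts a clique entirely inside one bag — forcing width ≥ 3. Hence tw(G) = 3 exactly.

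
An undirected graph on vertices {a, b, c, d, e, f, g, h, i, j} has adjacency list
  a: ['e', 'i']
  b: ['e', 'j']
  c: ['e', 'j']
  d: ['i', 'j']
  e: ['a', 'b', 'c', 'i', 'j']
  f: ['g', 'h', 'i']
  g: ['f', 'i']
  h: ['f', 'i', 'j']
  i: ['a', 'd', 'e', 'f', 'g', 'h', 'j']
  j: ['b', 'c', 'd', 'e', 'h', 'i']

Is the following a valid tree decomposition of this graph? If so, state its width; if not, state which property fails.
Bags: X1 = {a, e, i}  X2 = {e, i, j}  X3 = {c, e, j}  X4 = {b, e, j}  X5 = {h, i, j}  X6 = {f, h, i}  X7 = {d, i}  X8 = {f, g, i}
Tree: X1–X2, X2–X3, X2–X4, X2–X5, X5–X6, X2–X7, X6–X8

A tree decomposition must satisfy three properties: every vertex lies in some bag; for every edge, both endpoints lie together in some bag; and for every vertex, the bags containing it form a connected subtree. Here edge (j,d) lies in no bag, so the decomposition is invalid.

No — edge (j,d) lies in no bag.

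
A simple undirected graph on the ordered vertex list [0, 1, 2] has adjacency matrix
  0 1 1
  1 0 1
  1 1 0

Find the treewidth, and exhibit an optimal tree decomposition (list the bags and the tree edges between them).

Treewidth 2.
One optimal decomposition is:
Bags: B1 = {0, 1, 2}
Tree: (single bag)

A single bag containing all 3 vertices is trivially a valid decomposition of width 2. On the other hand G contains the 3-clique {0, 1, 2}. A clique must lie in a single bag of any decomposition, so no decomposition can have width below 2. Combining the bounds, tw(G) = 2.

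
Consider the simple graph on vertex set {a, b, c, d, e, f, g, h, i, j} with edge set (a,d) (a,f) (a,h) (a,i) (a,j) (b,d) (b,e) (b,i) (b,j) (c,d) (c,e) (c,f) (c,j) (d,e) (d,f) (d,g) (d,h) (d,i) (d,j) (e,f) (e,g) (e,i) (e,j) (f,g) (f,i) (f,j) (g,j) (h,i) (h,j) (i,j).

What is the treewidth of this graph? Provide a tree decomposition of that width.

The largest bag has 5 vertices, giving width 4; this decomposition certifies tw(G) ≤ 4. On the other hand G contains the 5-clique {a, d, h, i, j}. A clique must lie in a single bag of any decomposition, so no decomposition can have width below 4. Combining the bounds, tw(G) = 4.

Treewidth 4.
One optimal decomposition is:
Bags: B1 = {b, d, e, i, j}  B2 = {d, e, f, i, j}  B3 = {c, d, e, f, j}  B4 = {a, d, f, i, j}  B5 = {a, d, h, i, j}  B6 = {d, e, f, g, j}
Tree: B1–B2, B2–B3, B2–B4, B4–B5, B3–B6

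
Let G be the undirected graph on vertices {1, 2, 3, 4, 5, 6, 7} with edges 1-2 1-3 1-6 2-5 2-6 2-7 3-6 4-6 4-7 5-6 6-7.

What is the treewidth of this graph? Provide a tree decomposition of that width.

Treewidth 2.
One such decomposition:
Bags: B1 = {2, 5, 6}  B2 = {2, 6, 7}  B3 = {1, 2, 6}  B4 = {1, 3, 6}  B5 = {4, 6, 7}
Tree: B1–B2, B1–B3, B3–B4, B2–B5

The largest bag has 3 vertices, giving width 2; this decomposition certifies tw(G) ≤ 2. Conversely, {1, 2, 6} is a clique of size 3, and the vertices of any clique must share a bag in every tree decomposition; so some bag has ≥ 3 vertices and tw(G) ≥ 2. The upper and lower bounds meet at 2, so that is the treewidth.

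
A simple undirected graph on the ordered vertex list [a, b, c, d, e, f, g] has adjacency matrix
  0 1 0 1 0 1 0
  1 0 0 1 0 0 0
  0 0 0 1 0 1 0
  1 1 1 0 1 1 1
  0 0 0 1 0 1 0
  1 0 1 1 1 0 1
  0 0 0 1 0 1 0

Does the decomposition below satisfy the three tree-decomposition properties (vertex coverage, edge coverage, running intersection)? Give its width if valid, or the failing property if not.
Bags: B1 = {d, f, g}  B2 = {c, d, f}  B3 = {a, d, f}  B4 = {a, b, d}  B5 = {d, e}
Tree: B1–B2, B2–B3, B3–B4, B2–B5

A tree decomposition must satisfy three properties: every vertex lies in some bag; for every edge, both endpoints lie together in some bag; and for every vertex, the bags containing it form a connected subtree. Here edge (f,e) lies in no bag, so the decomposition is invalid.

No — edge (f,e) lies in no bag.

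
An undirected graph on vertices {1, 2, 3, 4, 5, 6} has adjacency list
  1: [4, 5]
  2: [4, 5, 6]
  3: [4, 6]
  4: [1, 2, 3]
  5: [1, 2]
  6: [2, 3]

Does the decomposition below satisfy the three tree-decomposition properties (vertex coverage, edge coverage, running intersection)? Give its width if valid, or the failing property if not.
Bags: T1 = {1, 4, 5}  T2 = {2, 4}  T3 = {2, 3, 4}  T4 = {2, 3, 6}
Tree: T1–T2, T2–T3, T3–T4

No — edge (5,2) lies in no bag.

A tree decomposition must satisfy three properties: every vertex lies in some bag; for every edge, both endpoints lie together in some bag; and for every vertex, the bags containing it form a connected subtree. Here edge (5,2) lies in no bag, so the decomposition is invalid.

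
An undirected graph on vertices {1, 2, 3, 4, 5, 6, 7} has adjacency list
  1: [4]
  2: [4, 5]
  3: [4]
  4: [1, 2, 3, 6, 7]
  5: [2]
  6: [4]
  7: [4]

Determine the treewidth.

A width-1 tree decomposition is:
Bags: B1 = {1, 4}  B2 = {2, 4}  B3 = {4, 7}  B4 = {3, 4}  B5 = {4, 6}  B6 = {2, 5}
Tree: B1–B2, B2–B3, B3–B4, B1–B5, B2–B6
Every bag has size at most 2, so the width is 2 − 1 = 1 and tw(G) ≤ 1. G has an edge, so its treewidth is at least 1. Therefore the treewidth is 1.

1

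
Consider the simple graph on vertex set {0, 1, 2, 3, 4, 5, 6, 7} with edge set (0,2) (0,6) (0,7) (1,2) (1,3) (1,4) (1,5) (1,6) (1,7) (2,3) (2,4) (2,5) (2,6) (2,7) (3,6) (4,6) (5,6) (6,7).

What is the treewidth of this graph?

A width-3 tree decomposition is:
Bags: B1 = {1, 2, 6, 7}  B2 = {1, 2, 5, 6}  B3 = {0, 2, 6, 7}  B4 = {1, 2, 3, 6}  B5 = {1, 2, 4, 6}
Tree: B1–B2, B1–B3, B2–B4, B1–B5
The largest bag has 4 vertices, giving width 3; this decomposition certifies tw(G) ≤ 3. For the lower bound, the 4 vertices {0, 2, 6, 7} are pairwise adjacent, and any tree decomposition puts a clique entirely inside one bag — forcing width ≥ 3. The upper and lower bounds meet at 3, so that is the treewidth.

3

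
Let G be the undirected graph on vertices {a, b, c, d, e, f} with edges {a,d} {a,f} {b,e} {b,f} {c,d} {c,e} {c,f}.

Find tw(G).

2

A width-2 tree decomposition is:
Bags: B1 = {a, c, d}  B2 = {a, c, f}  B3 = {c, e, f}  B4 = {b, e, f}
Tree: B1–B2, B2–B3, B3–B4
The largest bag has 3 vertices, giving width 2; this decomposition certifies tw(G) ≤ 2. The edges d–a–f–c–d form a cycle, so G is not a tree and its treewidth is at least 2. Hence tw(G) = 2 exactly.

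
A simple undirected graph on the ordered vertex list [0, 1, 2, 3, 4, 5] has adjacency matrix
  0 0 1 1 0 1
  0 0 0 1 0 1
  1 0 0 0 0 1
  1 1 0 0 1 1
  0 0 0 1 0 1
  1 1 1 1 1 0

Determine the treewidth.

2

A width-2 tree decomposition is:
Bags: B1 = {1, 3, 5}  B2 = {0, 3, 5}  B3 = {0, 2, 5}  B4 = {3, 4, 5}
Tree: B1–B2, B2–B3, B2–B4
Every bag has size at most 3, so the width is 3 − 1 = 2 and tw(G) ≤ 2. Conversely, {0, 2, 5} is a clique of size 3, and the vertices of any clique must share a bag in every tree decomposition; so some bag has ≥ 3 vertices and tw(G) ≥ 2. Combining the bounds, tw(G) = 2.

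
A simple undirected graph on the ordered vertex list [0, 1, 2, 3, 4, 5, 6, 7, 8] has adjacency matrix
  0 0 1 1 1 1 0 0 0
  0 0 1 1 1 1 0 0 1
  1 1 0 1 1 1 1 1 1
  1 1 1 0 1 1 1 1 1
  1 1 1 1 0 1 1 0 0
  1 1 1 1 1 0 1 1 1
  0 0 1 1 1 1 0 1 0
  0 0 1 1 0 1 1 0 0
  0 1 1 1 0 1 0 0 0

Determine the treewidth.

4

A width-4 tree decomposition is:
Bags: B1 = {2, 3, 4, 5, 6}  B2 = {1, 2, 3, 4, 5}  B3 = {2, 3, 5, 6, 7}  B4 = {0, 2, 3, 4, 5}  B5 = {1, 2, 3, 5, 8}
Tree: B1–B2, B1–B3, B1–B4, B2–B5
Each bag holds 5 vertices, so the decomposition has width 4, which upper-bounds the treewidth. For the lower bound, the 5 vertices {1, 2, 3, 5, 8} are pairwise adjacent, and any tree decomposition puts a clique entirely inside one bag — forcing width ≥ 4. Hence tw(G) = 4 exactly.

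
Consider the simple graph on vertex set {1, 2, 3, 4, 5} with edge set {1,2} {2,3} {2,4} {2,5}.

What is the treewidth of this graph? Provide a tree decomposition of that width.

The largest bag has 2 vertices, giving width 1; this decomposition certifies tw(G) ≤ 1. Since G has at least one edge (e.g. 5–2), it is not an edgeless graph, so tw(G) ≥ 1. Hence tw(G) = 1 exactly.

Treewidth 1.
Bags: B1 = {2, 5}  B2 = {1, 2}  B3 = {2, 3}  B4 = {2, 4}
Tree: B1–B2, B2–B3, B1–B4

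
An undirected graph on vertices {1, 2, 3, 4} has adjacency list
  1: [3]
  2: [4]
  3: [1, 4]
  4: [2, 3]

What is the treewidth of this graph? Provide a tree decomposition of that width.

The largest bag has 2 vertices, giving width 1; this decomposition certifies tw(G) ≤ 1. Since G has at least one edge (e.g. 3–4), it is not an edgeless graph, so tw(G) ≥ 1. Therefore the treewidth is 1.

Treewidth 1.
One optimal decomposition is:
Bags: B1 = {3, 4}  B2 = {1, 3}  B3 = {2, 4}
Tree: B1–B2, B1–B3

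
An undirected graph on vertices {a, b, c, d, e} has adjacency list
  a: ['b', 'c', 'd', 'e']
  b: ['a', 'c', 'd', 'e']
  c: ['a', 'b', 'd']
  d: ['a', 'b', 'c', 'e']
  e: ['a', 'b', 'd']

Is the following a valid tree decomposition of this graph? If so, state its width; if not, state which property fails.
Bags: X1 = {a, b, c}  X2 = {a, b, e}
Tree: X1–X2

A tree decomposition must satisfy three properties: every vertex lies in some bag; for every edge, both endpoints lie together in some bag; and for every vertex, the bags containing it form a connected subtree. Here vertex d appears in no bag, so the decomposition is invalid.

No — vertex d appears in no bag.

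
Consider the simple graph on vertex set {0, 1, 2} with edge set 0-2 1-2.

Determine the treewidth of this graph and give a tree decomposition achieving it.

Treewidth 1.
One optimal decomposition is:
Bags: B1 = {1, 2}  B2 = {0, 2}
Tree: B1–B2

Each bag holds 2 vertices, so the decomposition has width 1, which upper-bounds the treewidth. G has an edge, so its treewidth is at least 1. Therefore the treewidth is 1.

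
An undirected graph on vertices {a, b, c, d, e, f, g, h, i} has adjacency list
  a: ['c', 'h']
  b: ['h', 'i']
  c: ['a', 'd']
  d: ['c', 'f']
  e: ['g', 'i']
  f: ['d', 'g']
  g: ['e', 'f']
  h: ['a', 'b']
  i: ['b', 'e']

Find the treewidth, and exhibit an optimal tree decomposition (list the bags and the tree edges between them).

Treewidth 2.
One such decomposition:
Bags: B1 = {c, d, f}  B2 = {c, f, g}  B3 = {c, e, g}  B4 = {c, e, i}  B5 = {b, c, i}  B6 = {b, c, h}  B7 = {a, c, h}
Tree: B1–B2, B2–B3, B3–B4, B4–B5, B5–B6, B6–B7

Each bag holds 3 vertices, so the decomposition has width 2, which upper-bounds the treewidth. Since c–d–f–g–e–i–b–h–a–c is a cycle in G, G is not acyclic. Forests are exactly the graphs of treewidth ≤ 1, so tw(G) ≥ 2. Therefore the treewidth is 2.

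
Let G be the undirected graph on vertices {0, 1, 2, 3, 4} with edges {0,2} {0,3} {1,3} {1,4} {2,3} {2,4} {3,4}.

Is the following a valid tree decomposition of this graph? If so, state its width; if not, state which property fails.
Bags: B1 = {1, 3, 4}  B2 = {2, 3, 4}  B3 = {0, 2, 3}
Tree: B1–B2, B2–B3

Yes; width 2.

Every vertex of G appears in some bag (union = {0, 1, 2, 3, 4}); every edge is covered by a bag; and for each vertex v the set of bags containing v is connected in the bag tree. The decomposition is therefore valid. The largest bag has 3 vertices, so the width is 2.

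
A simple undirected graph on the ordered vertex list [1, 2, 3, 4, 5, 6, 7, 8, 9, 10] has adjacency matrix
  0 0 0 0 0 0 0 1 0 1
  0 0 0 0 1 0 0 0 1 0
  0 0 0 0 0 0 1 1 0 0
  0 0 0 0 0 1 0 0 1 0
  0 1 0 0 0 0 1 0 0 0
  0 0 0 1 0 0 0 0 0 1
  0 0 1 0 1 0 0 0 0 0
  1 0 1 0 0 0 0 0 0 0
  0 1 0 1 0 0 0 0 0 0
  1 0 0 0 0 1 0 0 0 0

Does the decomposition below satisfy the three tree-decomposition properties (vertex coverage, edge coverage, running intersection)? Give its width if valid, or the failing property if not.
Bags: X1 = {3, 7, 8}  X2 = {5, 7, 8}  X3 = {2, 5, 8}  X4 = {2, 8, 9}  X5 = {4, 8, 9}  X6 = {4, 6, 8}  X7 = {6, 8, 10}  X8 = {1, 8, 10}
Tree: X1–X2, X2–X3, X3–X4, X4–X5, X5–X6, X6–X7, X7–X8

Yes; width 2.

Checking the three conditions: (i) the bags cover all of {1, 2, 3, 4, 5, 6, 7, 8, 9, 10}; (ii) for each edge, some bag contains both endpoints; (iii) the bags containing any fixed vertex form a subtree. All hold, so the decomposition is valid with width 3 − 1 = 2.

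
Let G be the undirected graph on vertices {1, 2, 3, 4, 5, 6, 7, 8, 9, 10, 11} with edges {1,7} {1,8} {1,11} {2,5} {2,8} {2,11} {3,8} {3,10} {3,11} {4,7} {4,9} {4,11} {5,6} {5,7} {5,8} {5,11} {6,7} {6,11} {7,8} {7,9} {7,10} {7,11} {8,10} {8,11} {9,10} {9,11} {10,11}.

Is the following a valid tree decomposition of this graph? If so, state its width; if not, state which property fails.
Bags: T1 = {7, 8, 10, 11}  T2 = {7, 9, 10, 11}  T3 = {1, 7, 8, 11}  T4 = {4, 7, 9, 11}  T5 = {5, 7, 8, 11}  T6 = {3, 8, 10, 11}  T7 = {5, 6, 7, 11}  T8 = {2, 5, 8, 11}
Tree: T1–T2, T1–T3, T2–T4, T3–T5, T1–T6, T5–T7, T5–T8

Yes; width 3.

Vertex coverage: the bags together contain {1, 2, 3, 4, 5, 6, 7, 8, 9, 10, 11}, the full vertex set. Edge coverage: each edge of G has both endpoints in at least one bag. Running intersection: for every vertex, the bags containing it form a connected subtree. All three properties hold, so this is a valid tree decomposition of width max|bag| − 1 = 3, and hence tw(G) ≤ 3.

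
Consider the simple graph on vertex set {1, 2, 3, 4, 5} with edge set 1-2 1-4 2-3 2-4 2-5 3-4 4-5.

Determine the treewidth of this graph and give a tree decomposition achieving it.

Each bag holds 3 vertices, so the decomposition has width 2, which upper-bounds the treewidth. Conversely, {1, 2, 4} is a clique of size 3, and the vertices of any clique must share a bag in every tree decomposition; so some bag has ≥ 3 vertices and tw(G) ≥ 2. Hence tw(G) = 2 exactly.

Treewidth 2.
Bags: B1 = {2, 4, 5}  B2 = {2, 3, 4}  B3 = {1, 2, 4}
Tree: B1–B2, B2–B3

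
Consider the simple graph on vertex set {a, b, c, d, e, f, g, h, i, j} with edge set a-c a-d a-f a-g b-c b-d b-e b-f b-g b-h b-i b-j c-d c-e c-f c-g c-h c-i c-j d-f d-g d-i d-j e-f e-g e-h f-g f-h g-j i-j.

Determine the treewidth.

A width-4 tree decomposition is:
Bags: B1 = {b, c, d, f, g}  B2 = {b, c, e, f, g}  B3 = {a, c, d, f, g}  B4 = {b, c, d, g, j}  B5 = {b, c, d, i, j}  B6 = {b, c, e, f, h}
Tree: B1–B2, B1–B3, B1–B4, B4–B5, B2–B6
Every bag has size at most 5, so the width is 5 − 1 = 4 and tw(G) ≤ 4. Conversely, {a, c, d, f, g} is a clique of size 5, and the vertices of any clique must share a bag in every tree decomposition; so some bag has ≥ 5 vertices and tw(G) ≥ 4. The upper and lower bounds meet at 4, so that is the treewidth.

4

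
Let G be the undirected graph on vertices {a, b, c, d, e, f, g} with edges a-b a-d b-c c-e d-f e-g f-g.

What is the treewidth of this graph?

A width-2 tree decomposition is:
Bags: B1 = {d, f, g}  B2 = {d, e, g}  B3 = {c, d, e}  B4 = {b, c, d}  B5 = {a, b, d}
Tree: B1–B2, B2–B3, B3–B4, B4–B5
The largest bag has 3 vertices, giving width 2; this decomposition certifies tw(G) ≤ 2. The edges d–f–g–e–c–b–a–d form a cycle, so G is not a tree and its treewidth is at least 2. Therefore the treewidth is 2.

2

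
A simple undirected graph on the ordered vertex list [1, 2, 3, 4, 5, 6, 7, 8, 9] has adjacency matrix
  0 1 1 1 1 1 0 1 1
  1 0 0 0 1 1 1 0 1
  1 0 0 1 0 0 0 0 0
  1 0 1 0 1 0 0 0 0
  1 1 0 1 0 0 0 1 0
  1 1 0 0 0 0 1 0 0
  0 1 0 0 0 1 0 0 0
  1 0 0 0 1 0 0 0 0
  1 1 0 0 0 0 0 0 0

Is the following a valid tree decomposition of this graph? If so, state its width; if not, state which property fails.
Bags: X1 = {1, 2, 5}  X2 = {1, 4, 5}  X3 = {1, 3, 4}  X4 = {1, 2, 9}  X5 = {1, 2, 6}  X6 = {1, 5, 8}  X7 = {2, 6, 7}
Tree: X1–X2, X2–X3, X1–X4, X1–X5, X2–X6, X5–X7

Yes; width 2.

Vertex coverage: the bags together contain {1, 2, 3, 4, 5, 6, 7, 8, 9}, the full vertex set. Edge coverage: each edge of G has both endpoints in at least one bag. Running intersection: for every vertex, the bags containing it form a connected subtree. All three properties hold, so this is a valid tree decomposition of width max|bag| − 1 = 2, and hence tw(G) ≤ 2.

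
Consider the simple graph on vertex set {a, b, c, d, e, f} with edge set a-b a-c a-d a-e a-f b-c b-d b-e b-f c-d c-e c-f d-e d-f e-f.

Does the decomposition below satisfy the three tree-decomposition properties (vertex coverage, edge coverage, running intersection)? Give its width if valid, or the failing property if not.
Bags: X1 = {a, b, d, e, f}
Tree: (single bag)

No — vertex c appears in no bag.

A tree decomposition must satisfy three properties: every vertex lies in some bag; for every edge, both endpoints lie together in some bag; and for every vertex, the bags containing it form a connected subtree. Here vertex c appears in no bag, so the decomposition is invalid.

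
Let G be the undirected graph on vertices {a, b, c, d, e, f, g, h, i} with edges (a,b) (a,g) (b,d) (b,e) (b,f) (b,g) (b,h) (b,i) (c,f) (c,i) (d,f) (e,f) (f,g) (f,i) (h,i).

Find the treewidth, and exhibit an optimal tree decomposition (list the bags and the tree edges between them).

Every bag has size at most 3, so the width is 3 − 1 = 2 and tw(G) ≤ 2. For the lower bound, the 3 vertices {c, f, i} are pairwise adjacent, and any tree decomposition puts a clique entirely inside one bag — forcing width ≥ 2. Hence tw(G) = 2 exactly.

Treewidth 2.
One such decomposition:
Bags: B1 = {b, f, i}  B2 = {b, d, f}  B3 = {c, f, i}  B4 = {b, e, f}  B5 = {b, f, g}  B6 = {a, b, g}  B7 = {b, h, i}
Tree: B1–B2, B1–B3, B2–B4, B2–B5, B5–B6, B1–B7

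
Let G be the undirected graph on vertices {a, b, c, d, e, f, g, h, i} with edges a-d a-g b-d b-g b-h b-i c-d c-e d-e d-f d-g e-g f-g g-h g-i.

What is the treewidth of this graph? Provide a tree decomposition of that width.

Treewidth 2.
One such decomposition:
Bags: B1 = {d, e, g}  B2 = {a, d, g}  B3 = {b, d, g}  B4 = {c, d, e}  B5 = {b, g, i}  B6 = {d, f, g}  B7 = {b, g, h}
Tree: B1–B2, B1–B3, B1–B4, B3–B5, B1–B6, B5–B7

Each bag holds 3 vertices, so the decomposition has width 2, which upper-bounds the treewidth. For the lower bound, the 3 vertices {d, e, g} are pairwise adjacent, and any tree decomposition puts a clique entirely inside one bag — forcing width ≥ 2. The upper and lower bounds meet at 2, so that is the treewidth.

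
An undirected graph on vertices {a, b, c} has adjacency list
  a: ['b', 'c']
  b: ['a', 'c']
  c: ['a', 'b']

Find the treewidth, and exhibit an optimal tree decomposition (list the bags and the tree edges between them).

A single bag containing all 3 vertices is trivially a valid decomposition of width 2. On the other hand G contains the 3-clique {a, b, c}. A clique must lie in a single bag of any decomposition, so no decomposition can have width below 2. Therefore the treewidth is 2.

Treewidth 2.
One optimal decomposition is:
Bags: B1 = {a, b, c}
Tree: (single bag)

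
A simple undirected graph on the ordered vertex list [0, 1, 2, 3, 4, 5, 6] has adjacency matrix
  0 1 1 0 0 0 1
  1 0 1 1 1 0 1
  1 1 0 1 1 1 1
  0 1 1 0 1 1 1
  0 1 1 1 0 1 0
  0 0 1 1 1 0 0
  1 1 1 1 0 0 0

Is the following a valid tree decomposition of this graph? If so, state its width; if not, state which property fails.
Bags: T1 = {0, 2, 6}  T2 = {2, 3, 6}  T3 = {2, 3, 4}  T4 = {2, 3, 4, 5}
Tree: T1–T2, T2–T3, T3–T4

No — vertex 1 appears in no bag.

A tree decomposition must satisfy three properties: every vertex lies in some bag; for every edge, both endpoints lie together in some bag; and for every vertex, the bags containing it form a connected subtree. Here vertex 1 appears in no bag, so the decomposition is invalid.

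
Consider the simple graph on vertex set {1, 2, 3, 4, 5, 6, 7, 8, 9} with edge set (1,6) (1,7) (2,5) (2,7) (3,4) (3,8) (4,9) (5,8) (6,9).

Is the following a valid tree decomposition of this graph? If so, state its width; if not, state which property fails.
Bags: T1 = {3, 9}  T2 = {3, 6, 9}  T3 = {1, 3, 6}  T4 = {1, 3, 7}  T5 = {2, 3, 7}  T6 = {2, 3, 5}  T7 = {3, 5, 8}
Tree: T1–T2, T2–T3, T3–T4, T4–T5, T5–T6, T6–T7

No — vertex 4 appears in no bag.

A tree decomposition must satisfy three properties: every vertex lies in some bag; for every edge, both endpoints lie together in some bag; and for every vertex, the bags containing it form a connected subtree. Here vertex 4 appears in no bag, so the decomposition is invalid.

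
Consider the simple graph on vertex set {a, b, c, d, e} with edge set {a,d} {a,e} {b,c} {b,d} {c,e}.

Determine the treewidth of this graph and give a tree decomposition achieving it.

Treewidth 2.
One such decomposition:
Bags: B1 = {a, b, d}  B2 = {a, b, e}  B3 = {b, c, e}
Tree: B1–B2, B2–B3

Each bag holds 3 vertices, so the decomposition has width 2, which upper-bounds the treewidth. The edges b–d–a–e–c–b form a cycle, so G is not a tree and its treewidth is at least 2. The upper and lower bounds meet at 2, so that is the treewidth.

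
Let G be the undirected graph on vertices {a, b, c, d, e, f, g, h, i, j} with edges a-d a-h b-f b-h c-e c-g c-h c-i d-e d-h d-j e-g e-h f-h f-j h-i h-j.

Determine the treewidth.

A width-2 tree decomposition is:
Bags: B1 = {d, h, j}  B2 = {d, e, h}  B3 = {c, e, h}  B4 = {f, h, j}  B5 = {c, e, g}  B6 = {b, f, h}  B7 = {a, d, h}  B8 = {c, h, i}
Tree: B1–B2, B2–B3, B1–B4, B3–B5, B4–B6, B1–B7, B3–B8
Each bag holds 3 vertices, so the decomposition has width 2, which upper-bounds the treewidth. Conversely, {c, e, g} is a clique of size 3, and the vertices of any clique must share a bag in every tree decomposition; so some bag has ≥ 3 vertices and tw(G) ≥ 2. Hence tw(G) = 2 exactly.

2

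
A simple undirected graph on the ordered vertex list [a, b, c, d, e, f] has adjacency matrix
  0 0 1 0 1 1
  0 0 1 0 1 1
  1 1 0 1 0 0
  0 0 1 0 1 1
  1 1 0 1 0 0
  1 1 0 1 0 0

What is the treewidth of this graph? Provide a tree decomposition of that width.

Every bag has size at most 4, so the width is 4 − 1 = 3 and tw(G) ≤ 3. For the lower bound: the 4 vertex sets {a,c}, {b,f}, {e}, {d} are disjoint, each induces a connected subgraph, and every pair is joined by at least one edge of G. Contracting each set to a single vertex therefore yields K_{4} as a minor, and since treewidth is minor-monotone, tw(G) ≥ tw(K_{4}) = 3. Combining the bounds, tw(G) = 3.

Treewidth 3.
One optimal decomposition is:
Bags: B1 = {a, c, e, f}  B2 = {b, c, e, f}  B3 = {c, d, e, f}
Tree: B1–B2, B2–B3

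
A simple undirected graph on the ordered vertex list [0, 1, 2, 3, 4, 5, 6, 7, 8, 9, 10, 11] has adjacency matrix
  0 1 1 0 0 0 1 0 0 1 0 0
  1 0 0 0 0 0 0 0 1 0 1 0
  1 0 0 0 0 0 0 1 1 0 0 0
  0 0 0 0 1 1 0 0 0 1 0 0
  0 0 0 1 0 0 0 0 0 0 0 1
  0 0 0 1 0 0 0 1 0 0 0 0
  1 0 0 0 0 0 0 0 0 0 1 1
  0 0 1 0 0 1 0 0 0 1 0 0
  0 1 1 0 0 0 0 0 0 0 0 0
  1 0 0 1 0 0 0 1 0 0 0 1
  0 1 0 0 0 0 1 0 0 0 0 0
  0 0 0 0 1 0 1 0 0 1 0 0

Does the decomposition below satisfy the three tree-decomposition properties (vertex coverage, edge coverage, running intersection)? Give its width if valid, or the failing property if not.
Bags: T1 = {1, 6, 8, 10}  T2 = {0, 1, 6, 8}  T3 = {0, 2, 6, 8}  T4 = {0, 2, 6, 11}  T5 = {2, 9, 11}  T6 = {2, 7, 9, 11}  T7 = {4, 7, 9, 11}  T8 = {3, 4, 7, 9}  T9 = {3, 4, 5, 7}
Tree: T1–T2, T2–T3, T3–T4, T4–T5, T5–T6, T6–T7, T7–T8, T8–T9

A tree decomposition must satisfy three properties: every vertex lies in some bag; for every edge, both endpoints lie together in some bag; and for every vertex, the bags containing it form a connected subtree. Here edge (0,9) lies in no bag, so the decomposition is invalid.

No — edge (0,9) lies in no bag.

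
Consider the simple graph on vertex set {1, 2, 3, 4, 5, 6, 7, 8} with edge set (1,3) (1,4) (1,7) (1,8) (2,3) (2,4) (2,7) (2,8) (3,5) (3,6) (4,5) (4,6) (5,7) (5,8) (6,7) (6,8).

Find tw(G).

A width-4 tree decomposition is:
Bags: B1 = {1, 2, 4, 5, 6}  B2 = {1, 2, 3, 5, 6}  B3 = {1, 2, 5, 6, 7}  B4 = {1, 2, 5, 6, 8}
Tree: B1–B2, B2–B3, B3–B4
The largest bag has 5 vertices, giving width 4; this decomposition certifies tw(G) ≤ 4. For the lower bound: the 5 vertex sets {4,6}, {2,3}, {1,7}, {5}, {8} are disjoint, each induces a connected subgraph, and every pair is joined by at least one edge of G. Contracting each set to a single vertex therefore yields K_{5} as a minor, and since treewidth is minor-monotone, tw(G) ≥ tw(K_{5}) = 4. Therefore the treewidth is 4.

4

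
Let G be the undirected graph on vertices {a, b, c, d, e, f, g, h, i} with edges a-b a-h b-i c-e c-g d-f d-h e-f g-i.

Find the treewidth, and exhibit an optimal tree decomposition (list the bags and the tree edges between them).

Treewidth 2.
Bags: B1 = {d, e, f}  B2 = {d, e, h}  B3 = {a, e, h}  B4 = {a, b, e}  B5 = {b, e, i}  B6 = {e, g, i}  B7 = {c, e, g}
Tree: B1–B2, B2–B3, B3–B4, B4–B5, B5–B6, B6–B7

Each bag holds 3 vertices, so the decomposition has width 2, which upper-bounds the treewidth. Since e–f–d–h–a–b–i–g–c–e is a cycle in G, G is not acyclic. Forests are exactly the graphs of treewidth ≤ 1, so tw(G) ≥ 2. Therefore the treewidth is 2.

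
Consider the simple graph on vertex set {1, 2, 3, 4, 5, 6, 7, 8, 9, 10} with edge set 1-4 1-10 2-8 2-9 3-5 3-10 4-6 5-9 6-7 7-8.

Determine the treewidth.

2

A width-2 tree decomposition is:
Bags: B1 = {2, 7, 8}  B2 = {2, 6, 7}  B3 = {2, 4, 6}  B4 = {1, 2, 4}  B5 = {1, 2, 10}  B6 = {2, 3, 10}  B7 = {2, 3, 5}  B8 = {2, 5, 9}
Tree: B1–B2, B2–B3, B3–B4, B4–B5, B5–B6, B6–B7, B7–B8
The largest bag has 3 vertices, giving width 2; this decomposition certifies tw(G) ≤ 2. For the lower bound, G contains the cycle 2–8–7–6–4–1–10–3–5–9–2, so G is not a forest; only forests have treewidth ≤ 1, hence tw(G) ≥ 2. Therefore the treewidth is 2.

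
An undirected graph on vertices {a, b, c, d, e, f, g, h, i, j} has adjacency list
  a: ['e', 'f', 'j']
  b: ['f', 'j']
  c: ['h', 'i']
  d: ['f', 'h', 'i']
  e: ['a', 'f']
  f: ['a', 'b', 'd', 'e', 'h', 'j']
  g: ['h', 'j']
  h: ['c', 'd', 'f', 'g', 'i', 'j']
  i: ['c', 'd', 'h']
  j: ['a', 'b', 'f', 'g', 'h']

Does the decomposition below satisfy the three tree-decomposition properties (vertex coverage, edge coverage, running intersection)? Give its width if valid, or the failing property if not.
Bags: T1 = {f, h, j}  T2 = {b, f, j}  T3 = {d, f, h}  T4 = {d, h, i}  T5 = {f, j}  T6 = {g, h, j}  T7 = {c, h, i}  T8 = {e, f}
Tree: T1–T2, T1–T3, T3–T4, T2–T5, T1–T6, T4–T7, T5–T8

No — vertex a appears in no bag.

A tree decomposition must satisfy three properties: every vertex lies in some bag; for every edge, both endpoints lie together in some bag; and for every vertex, the bags containing it form a connected subtree. Here vertex a appears in no bag, so the decomposition is invalid.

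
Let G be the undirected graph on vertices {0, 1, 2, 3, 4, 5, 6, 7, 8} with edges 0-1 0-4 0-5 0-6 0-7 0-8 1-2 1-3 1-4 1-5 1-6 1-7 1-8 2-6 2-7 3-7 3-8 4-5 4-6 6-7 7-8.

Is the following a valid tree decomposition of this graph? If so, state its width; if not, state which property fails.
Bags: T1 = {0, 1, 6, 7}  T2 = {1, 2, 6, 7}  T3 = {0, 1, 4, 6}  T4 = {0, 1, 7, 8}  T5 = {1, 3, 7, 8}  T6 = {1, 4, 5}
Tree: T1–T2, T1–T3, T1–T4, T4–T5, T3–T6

No — edge (0,5) lies in no bag.

A tree decomposition must satisfy three properties: every vertex lies in some bag; for every edge, both endpoints lie together in some bag; and for every vertex, the bags containing it form a connected subtree. Here edge (0,5) lies in no bag, so the decomposition is invalid.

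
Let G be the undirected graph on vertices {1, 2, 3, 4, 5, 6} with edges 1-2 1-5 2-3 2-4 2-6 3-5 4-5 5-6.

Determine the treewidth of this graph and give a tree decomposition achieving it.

Treewidth 2.
One such decomposition:
Bags: B1 = {2, 4, 5}  B2 = {1, 2, 5}  B3 = {2, 3, 5}  B4 = {2, 5, 6}
Tree: B1–B2, B2–B3, B3–B4

Each bag holds 3 vertices, so the decomposition has width 2, which upper-bounds the treewidth. Since 5–4–2–1–5 is a cycle in G, G is not acyclic. Forests are exactly the graphs of treewidth ≤ 1, so tw(G) ≥ 2. Combining the bounds, tw(G) = 2.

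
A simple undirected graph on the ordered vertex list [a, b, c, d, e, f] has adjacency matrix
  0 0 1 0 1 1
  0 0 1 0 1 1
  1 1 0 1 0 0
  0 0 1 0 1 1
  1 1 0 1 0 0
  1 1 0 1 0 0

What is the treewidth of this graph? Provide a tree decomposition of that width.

Every bag has size at most 4, so the width is 4 − 1 = 3 and tw(G) ≤ 3. For the lower bound: the 4 vertex sets {a,c}, {b,f}, {e}, {d} are disjoint, each induces a connected subgraph, and every pair is joined by at least one edge of G. Contracting each set to a single vertex therefore yields K_{4} as a minor, and since treewidth is minor-monotone, tw(G) ≥ tw(K_{4}) = 3. Hence tw(G) = 3 exactly.

Treewidth 3.
Bags: B1 = {a, c, e, f}  B2 = {b, c, e, f}  B3 = {c, d, e, f}
Tree: B1–B2, B2–B3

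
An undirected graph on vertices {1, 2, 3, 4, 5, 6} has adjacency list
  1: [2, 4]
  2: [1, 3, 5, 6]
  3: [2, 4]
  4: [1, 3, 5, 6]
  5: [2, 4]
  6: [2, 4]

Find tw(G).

2

A width-2 tree decomposition is:
Bags: B1 = {1, 2, 4}  B2 = {2, 3, 4}  B3 = {2, 4, 5}  B4 = {2, 4, 6}
Tree: B1–B2, B2–B3, B3–B4
Every bag has size at most 3, so the width is 3 − 1 = 2 and tw(G) ≤ 2. For the lower bound, G contains the cycle 2–1–4–3–2, so G is not a forest; only forests have treewidth ≤ 1, hence tw(G) ≥ 2. Combining the bounds, tw(G) = 2.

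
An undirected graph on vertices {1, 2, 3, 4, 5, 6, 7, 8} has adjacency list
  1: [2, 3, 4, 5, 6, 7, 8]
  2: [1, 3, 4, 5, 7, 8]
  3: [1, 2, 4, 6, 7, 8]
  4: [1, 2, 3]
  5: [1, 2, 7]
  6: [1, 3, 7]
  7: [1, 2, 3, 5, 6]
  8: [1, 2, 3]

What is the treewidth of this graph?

3

A width-3 tree decomposition is:
Bags: B1 = {1, 2, 3, 4}  B2 = {1, 2, 3, 7}  B3 = {1, 3, 6, 7}  B4 = {1, 2, 3, 8}  B5 = {1, 2, 5, 7}
Tree: B1–B2, B2–B3, B1–B4, B2–B5
Each bag holds 4 vertices, so the decomposition has width 3, which upper-bounds the treewidth. For the lower bound, the 4 vertices {1, 2, 3, 8} are pairwise adjacent, and any tree decomposition puts a clique entirely inside one bag — forcing width ≥ 3. Therefore the treewidth is 3.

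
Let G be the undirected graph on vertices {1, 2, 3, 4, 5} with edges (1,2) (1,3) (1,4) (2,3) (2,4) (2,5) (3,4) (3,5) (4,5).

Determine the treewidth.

3

A width-3 tree decomposition is:
Bags: B1 = {1, 2, 3, 4}  B2 = {2, 3, 4, 5}
Tree: B1–B2
The largest bag has 4 vertices, giving width 3; this decomposition certifies tw(G) ≤ 3. On the other hand G contains the 4-clique {1, 2, 3, 4}. A clique must lie in a single bag of any decomposition, so no decomposition can have width below 3. Hence tw(G) = 3 exactly.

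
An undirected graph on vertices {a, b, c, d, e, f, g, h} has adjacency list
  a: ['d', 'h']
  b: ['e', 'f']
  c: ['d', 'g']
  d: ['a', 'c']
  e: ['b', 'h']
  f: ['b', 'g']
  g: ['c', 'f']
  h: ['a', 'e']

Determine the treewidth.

A width-2 tree decomposition is:
Bags: B1 = {b, f, g}  B2 = {b, c, g}  B3 = {b, c, d}  B4 = {a, b, d}  B5 = {a, b, h}  B6 = {b, e, h}
Tree: B1–B2, B2–B3, B3–B4, B4–B5, B5–B6
Each bag holds 3 vertices, so the decomposition has width 2, which upper-bounds the treewidth. Since b–f–g–c–d–a–h–e–b is a cycle in G, G is not acyclic. Forests are exactly the graphs of treewidth ≤ 1, so tw(G) ≥ 2. Therefore the treewidth is 2.

2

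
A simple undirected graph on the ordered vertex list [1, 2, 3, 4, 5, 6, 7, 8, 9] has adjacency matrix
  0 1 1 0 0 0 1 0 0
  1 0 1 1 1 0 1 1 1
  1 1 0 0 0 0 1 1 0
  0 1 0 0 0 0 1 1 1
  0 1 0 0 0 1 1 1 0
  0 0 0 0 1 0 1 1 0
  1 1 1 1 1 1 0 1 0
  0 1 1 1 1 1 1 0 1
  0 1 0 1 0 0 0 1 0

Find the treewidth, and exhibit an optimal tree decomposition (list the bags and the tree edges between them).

The largest bag has 4 vertices, giving width 3; this decomposition certifies tw(G) ≤ 3. Conversely, {2, 4, 8, 9} is a clique of size 4, and the vertices of any clique must share a bag in every tree decomposition; so some bag has ≥ 4 vertices and tw(G) ≥ 3. Combining the bounds, tw(G) = 3.

Treewidth 3.
Bags: B1 = {2, 5, 7, 8}  B2 = {5, 6, 7, 8}  B3 = {2, 4, 7, 8}  B4 = {2, 3, 7, 8}  B5 = {2, 4, 8, 9}  B6 = {1, 2, 3, 7}
Tree: B1–B2, B1–B3, B1–B4, B3–B5, B4–B6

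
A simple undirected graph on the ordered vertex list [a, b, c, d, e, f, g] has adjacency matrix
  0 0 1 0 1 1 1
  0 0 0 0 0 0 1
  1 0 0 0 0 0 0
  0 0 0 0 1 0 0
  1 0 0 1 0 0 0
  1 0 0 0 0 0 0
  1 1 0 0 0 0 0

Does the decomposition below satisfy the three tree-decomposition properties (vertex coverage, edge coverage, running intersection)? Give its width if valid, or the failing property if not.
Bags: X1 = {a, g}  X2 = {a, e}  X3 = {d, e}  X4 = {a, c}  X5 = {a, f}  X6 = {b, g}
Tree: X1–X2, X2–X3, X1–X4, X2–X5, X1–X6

Yes; width 1.

Checking the three conditions: (i) the bags cover all of {a, b, c, d, e, f, g}; (ii) for each edge, some bag contains both endpoints; (iii) the bags containing any fixed vertex form a subtree. All hold, so the decomposition is valid with width 2 − 1 = 1.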